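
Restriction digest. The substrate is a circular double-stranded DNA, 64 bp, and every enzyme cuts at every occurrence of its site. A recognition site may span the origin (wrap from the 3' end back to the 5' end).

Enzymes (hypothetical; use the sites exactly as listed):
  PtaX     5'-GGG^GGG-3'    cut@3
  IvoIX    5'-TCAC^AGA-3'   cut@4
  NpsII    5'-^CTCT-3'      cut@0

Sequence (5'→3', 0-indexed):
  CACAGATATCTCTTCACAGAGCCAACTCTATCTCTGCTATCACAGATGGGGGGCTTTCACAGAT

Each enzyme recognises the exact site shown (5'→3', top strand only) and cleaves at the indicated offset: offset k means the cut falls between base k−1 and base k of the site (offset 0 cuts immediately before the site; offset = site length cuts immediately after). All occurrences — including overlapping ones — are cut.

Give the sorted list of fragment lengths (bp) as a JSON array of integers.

Per-enzyme occurrences:
  PtaX (GGGGGG, off=3): starts [47] → cuts [50]
  IvoIX (TCACAGA, off=4): starts [13, 39, 56, 63] → cuts [3, 17, 43, 60]
  NpsII (CTCT, off=0): starts [9, 25, 31] → cuts [9, 25, 31]

All cut coordinates (distinct, sorted): [3, 9, 17, 25, 31, 43, 50, 60]

Fragments:
  3→9: 6 bp
  9→17: 8 bp
  17→25: 8 bp
  25→31: 6 bp
  31→43: 12 bp
  43→50: 7 bp
  50→60: 10 bp
  60→3 (wrap): 64-60+3 = 7 bp

[6,6,7,7,8,8,10,12]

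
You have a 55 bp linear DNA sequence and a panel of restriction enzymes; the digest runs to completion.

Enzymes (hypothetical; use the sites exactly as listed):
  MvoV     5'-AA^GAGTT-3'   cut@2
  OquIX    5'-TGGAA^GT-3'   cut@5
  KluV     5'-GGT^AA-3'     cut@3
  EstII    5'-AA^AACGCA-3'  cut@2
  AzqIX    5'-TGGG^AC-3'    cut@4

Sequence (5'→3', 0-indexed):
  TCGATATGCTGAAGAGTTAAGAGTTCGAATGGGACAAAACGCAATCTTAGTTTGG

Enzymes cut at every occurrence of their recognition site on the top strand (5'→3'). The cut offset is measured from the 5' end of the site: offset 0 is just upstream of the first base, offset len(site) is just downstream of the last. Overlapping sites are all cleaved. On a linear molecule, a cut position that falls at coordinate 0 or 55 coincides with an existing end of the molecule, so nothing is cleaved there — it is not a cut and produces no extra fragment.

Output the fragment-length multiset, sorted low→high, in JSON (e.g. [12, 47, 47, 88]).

[4,7,13,13,18]

Site scan:
  MvoV AAGAGTT/2: at [11, 18] ⇒ [13, 20]
  OquIX (TGGAAGT, off=5): no sites
  KluV (GGTAA, off=3): no sites
  EstII AAAACGCA/2: at [35] ⇒ [37]
  AzqIX TGGGAC/4: at [29] ⇒ [33]

All cut coordinates (distinct, sorted): [13, 20, 33, 37]

Fragment lengths:
  [0,13): 13 bp
  [13,20): 7 bp
  [20,33): 13 bp
  [33,37): 4 bp
  [37,55): 18 bp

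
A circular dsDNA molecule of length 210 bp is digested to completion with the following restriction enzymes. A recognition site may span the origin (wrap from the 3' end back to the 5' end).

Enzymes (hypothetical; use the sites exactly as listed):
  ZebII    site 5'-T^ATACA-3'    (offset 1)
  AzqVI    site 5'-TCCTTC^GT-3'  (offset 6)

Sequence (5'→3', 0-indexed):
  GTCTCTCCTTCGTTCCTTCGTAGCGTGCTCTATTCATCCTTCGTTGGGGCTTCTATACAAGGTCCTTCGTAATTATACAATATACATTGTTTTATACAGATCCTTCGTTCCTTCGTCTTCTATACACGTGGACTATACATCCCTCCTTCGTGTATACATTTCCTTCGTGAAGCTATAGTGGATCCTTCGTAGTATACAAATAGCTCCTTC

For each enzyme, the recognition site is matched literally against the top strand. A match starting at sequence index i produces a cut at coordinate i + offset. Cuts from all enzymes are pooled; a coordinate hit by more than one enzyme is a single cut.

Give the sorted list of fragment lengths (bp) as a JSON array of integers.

[4,5,6,7,7,8,8,11,12,12,13,13,13,14,15,17,22,23]

Per-enzyme occurrences:
  ZebII TATACA/1: at [53, 73, 80, 92, 120, 133, 152, 192] ⇒ [54, 74, 81, 93, 121, 134, 153, 193]
  AzqVI TCCTTCGT/6: at [5, 13, 36, 62, 100, 108, 143, 160, 182, 204] ⇒ [0, 11, 19, 42, 68, 106, 114, 149, 166, 188]

All cut coordinates (distinct, sorted): [0, 11, 19, 42, 54, 68, 74, 81, 93, 106, 114, 121, 134, 149, 153, 166, 188, 193]

Fragment lengths:
  0→11: 11 bp
  11→19: 8 bp
  19→42: 23 bp
  42→54: 12 bp
  54→68: 14 bp
  68→74: 6 bp
  74→81: 7 bp
  81→93: 12 bp
  93→106: 13 bp
  106→114: 8 bp
  114→121: 7 bp
  121→134: 13 bp
  134→149: 15 bp
  149→153: 4 bp
  153→166: 13 bp
  166→188: 22 bp
  188→193: 5 bp
  193→0 (wrap): 210-193+0 = 17 bp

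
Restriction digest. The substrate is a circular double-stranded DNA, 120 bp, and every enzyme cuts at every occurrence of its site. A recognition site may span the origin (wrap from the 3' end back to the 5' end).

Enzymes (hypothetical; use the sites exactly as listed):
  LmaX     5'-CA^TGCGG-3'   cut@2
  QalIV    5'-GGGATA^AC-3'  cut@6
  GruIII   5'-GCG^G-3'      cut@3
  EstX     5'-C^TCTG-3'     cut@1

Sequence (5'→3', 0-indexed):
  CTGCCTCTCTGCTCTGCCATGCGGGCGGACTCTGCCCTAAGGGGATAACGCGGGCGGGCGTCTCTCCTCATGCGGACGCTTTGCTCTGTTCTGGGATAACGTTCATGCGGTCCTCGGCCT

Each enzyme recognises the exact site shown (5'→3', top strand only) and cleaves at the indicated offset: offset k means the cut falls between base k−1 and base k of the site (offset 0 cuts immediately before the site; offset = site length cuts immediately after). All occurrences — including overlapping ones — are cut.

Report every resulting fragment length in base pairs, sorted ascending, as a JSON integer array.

[3,4,4,4,4,4,5,5,7,7,8,10,10,14,14,17]

Scan for sites:
  LmaX CATGCGG/2: at [17, 68, 103] ⇒ [19, 70, 105]
  QalIV GGGATAAC/6: at [41, 92] ⇒ [47, 98]
  GruIII GCGG/3: at [20, 24, 49, 53, 71, 106] ⇒ [23, 27, 52, 56, 74, 109]
  EstX CTCTG/1: at [6, 11, 29, 83, 118] ⇒ [7, 12, 30, 84, 119]

Pooled cuts: [7, 12, 19, 23, 27, 30, 47, 52, 56, 70, 74, 84, 98, 105, 109, 119]

Fragments:
  7→12: 5 bp
  12→19: 7 bp
  19→23: 4 bp
  23→27: 4 bp
  27→30: 3 bp
  30→47: 17 bp
  47→52: 5 bp
  52→56: 4 bp
  56→70: 14 bp
  70→74: 4 bp
  74→84: 10 bp
  84→98: 14 bp
  98→105: 7 bp
  105→109: 4 bp
  109→119: 10 bp
  119→7 (wrap): 120-119+7 = 8 bp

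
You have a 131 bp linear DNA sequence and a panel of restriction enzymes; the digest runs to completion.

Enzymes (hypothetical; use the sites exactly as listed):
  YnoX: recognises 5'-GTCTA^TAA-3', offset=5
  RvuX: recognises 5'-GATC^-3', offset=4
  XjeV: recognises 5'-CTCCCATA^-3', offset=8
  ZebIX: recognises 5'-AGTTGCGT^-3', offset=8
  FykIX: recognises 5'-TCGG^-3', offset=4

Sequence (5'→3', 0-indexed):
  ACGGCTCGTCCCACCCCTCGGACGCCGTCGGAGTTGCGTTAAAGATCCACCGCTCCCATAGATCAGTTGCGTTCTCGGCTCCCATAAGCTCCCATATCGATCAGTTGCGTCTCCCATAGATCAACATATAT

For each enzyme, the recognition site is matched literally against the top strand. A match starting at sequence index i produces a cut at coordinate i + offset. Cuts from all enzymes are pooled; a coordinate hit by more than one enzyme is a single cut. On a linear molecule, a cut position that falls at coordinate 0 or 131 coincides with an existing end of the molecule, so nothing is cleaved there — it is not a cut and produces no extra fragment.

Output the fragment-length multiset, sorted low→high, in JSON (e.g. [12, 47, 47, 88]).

[4,4,6,6,8,8,8,8,8,8,9,10,10,13,21]

Scan for sites:
  YnoX (GTCTATAA, off=5): no sites
  RvuX GATC/4: at [43, 60, 98, 118] ⇒ [47, 64, 102, 122]
  XjeV CTCCCATA/8: at [52, 78, 88, 110] ⇒ [60, 86, 96, 118]
  ZebIX AGTTGCGT/8: at [31, 64, 102] ⇒ [39, 72, 110]
  FykIX TCGG/4: at [17, 27, 74] ⇒ [21, 31, 78]

All cut coordinates (distinct, sorted): [21, 31, 39, 47, 60, 64, 72, 78, 86, 96, 102, 110, 118, 122]

Fragment lengths:
  [0,21): 21 bp
  [21,31): 10 bp
  [31,39): 8 bp
  [39,47): 8 bp
  [47,60): 13 bp
  [60,64): 4 bp
  [64,72): 8 bp
  [72,78): 6 bp
  [78,86): 8 bp
  [86,96): 10 bp
  [96,102): 6 bp
  [102,110): 8 bp
  [110,118): 8 bp
  [118,122): 4 bp
  [122,131): 9 bp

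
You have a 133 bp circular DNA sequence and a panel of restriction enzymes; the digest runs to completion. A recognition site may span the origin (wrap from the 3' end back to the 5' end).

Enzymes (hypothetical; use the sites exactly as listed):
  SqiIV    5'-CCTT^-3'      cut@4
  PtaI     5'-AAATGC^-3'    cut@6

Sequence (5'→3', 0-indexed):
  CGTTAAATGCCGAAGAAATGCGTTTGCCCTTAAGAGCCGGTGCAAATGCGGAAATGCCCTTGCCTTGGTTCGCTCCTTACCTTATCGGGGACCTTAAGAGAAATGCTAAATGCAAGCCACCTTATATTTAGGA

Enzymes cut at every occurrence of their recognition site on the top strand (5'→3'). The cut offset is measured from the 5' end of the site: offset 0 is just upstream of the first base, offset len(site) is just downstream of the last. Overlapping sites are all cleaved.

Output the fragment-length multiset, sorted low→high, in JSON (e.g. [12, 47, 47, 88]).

[4,5,5,7,8,10,10,11,11,12,12,18,20]

Site scan:
  SqiIV CCTT/4: at [27, 57, 62, 74, 79, 91, 119] ⇒ [31, 61, 66, 78, 83, 95, 123]
  PtaI AAATGC/6: at [4, 15, 43, 51, 100, 107] ⇒ [10, 21, 49, 57, 106, 113]

All cut coordinates (distinct, sorted): [10, 21, 31, 49, 57, 61, 66, 78, 83, 95, 106, 113, 123]

Fragment lengths:
  10→21: 11 bp
  21→31: 10 bp
  31→49: 18 bp
  49→57: 8 bp
  57→61: 4 bp
  61→66: 5 bp
  66→78: 12 bp
  78→83: 5 bp
  83→95: 12 bp
  95→106: 11 bp
  106→113: 7 bp
  113→123: 10 bp
  123→10 (wrap): 133-123+10 = 20 bp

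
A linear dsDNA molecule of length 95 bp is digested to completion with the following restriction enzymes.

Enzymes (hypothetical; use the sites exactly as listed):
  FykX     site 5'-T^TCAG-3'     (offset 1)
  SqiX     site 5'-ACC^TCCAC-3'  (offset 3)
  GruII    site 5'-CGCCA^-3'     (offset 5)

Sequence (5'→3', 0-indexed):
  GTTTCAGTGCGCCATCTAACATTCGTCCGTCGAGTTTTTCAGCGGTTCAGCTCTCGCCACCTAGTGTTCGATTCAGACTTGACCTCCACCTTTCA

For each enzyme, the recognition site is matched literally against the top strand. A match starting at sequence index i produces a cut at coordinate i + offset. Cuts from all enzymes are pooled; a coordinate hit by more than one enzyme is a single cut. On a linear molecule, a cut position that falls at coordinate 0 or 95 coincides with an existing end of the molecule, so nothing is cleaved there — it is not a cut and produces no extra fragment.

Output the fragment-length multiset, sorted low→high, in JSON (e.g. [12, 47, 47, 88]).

Site scan:
  FykX TTCAG/1: at [2, 37, 45, 71] ⇒ [3, 38, 46, 72]
  SqiX ACCTCCAC/3: at [81] ⇒ [84]
  GruII CGCCA/5: at [9, 54] ⇒ [14, 59]

All cut coordinates (distinct, sorted): [3, 14, 38, 46, 59, 72, 84]

Fragments:
  [0,3): 3 bp
  [3,14): 11 bp
  [14,38): 24 bp
  [38,46): 8 bp
  [46,59): 13 bp
  [59,72): 13 bp
  [72,84): 12 bp
  [84,95): 11 bp

[3,8,11,11,12,13,13,24]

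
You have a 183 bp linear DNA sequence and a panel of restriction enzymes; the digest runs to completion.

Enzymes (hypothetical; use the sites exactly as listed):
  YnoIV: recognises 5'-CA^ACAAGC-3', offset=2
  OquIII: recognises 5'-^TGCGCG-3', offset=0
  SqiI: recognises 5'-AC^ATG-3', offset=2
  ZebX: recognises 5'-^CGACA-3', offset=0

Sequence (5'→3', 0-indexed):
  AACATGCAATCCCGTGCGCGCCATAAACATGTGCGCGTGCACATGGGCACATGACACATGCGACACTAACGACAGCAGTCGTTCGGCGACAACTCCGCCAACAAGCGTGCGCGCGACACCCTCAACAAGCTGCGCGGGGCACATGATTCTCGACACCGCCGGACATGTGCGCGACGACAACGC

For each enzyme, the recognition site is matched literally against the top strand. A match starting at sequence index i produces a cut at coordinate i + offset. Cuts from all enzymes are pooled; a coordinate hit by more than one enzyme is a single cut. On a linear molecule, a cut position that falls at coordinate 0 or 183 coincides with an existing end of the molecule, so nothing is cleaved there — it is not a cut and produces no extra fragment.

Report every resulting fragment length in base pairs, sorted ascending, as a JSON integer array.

[3,3,3,3,6,6,7,7,7,8,8,9,9,11,11,11,12,14,14,14,17]

Site scan:
  YnoIV (CAACAAGC, off=2): starts [98, 122] → cuts [100, 124]
  OquIII (TGCGCG, off=0): starts [14, 31, 107, 130, 167] → cuts [14, 31, 107, 130, 167]
  SqiI (ACATG, off=2): starts [1, 26, 40, 48, 55, 140, 162] → cuts [3, 28, 42, 50, 57, 142, 164]
  ZebX (CGACA, off=0): starts [60, 69, 86, 113, 150, 174] → cuts [60, 69, 86, 113, 150, 174]

All cut coordinates (distinct, sorted): [3, 14, 28, 31, 42, 50, 57, 60, 69, 86, 100, 107, 113, 124, 130, 142, 150, 164, 167, 174]

Fragment lengths:
  [0,3): 3 bp
  [3,14): 11 bp
  [14,28): 14 bp
  [28,31): 3 bp
  [31,42): 11 bp
  [42,50): 8 bp
  [50,57): 7 bp
  [57,60): 3 bp
  [60,69): 9 bp
  [69,86): 17 bp
  [86,100): 14 bp
  [100,107): 7 bp
  [107,113): 6 bp
  [113,124): 11 bp
  [124,130): 6 bp
  [130,142): 12 bp
  [142,150): 8 bp
  [150,164): 14 bp
  [164,167): 3 bp
  [167,174): 7 bp
  [174,183): 9 bp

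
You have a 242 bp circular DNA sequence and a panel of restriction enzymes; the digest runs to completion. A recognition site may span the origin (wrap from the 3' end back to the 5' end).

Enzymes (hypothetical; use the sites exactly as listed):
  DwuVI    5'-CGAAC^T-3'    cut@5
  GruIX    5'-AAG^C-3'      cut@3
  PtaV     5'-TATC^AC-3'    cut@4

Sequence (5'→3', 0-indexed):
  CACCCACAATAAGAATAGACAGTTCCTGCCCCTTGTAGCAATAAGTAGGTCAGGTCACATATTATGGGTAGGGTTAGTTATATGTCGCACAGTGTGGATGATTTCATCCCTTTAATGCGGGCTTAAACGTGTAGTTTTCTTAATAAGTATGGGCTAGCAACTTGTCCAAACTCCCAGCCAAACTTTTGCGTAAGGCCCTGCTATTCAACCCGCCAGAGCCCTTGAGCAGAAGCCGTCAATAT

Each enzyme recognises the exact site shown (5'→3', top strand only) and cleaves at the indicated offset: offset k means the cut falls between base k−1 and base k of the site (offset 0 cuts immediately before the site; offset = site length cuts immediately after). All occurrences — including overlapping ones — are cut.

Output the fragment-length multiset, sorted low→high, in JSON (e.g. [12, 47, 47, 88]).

[11,231]

Scan for sites:
  DwuVI (CGAACT, off=5): no sites
  GruIX (AAGC, off=3): starts [229] → cuts [232]
  PtaV (TATCAC, off=4): starts [239] → cuts [1]

Pooled cuts: [1, 232]

Fragments:
  1→232: 231 bp
  232→1 (wrap): 242-232+1 = 11 bp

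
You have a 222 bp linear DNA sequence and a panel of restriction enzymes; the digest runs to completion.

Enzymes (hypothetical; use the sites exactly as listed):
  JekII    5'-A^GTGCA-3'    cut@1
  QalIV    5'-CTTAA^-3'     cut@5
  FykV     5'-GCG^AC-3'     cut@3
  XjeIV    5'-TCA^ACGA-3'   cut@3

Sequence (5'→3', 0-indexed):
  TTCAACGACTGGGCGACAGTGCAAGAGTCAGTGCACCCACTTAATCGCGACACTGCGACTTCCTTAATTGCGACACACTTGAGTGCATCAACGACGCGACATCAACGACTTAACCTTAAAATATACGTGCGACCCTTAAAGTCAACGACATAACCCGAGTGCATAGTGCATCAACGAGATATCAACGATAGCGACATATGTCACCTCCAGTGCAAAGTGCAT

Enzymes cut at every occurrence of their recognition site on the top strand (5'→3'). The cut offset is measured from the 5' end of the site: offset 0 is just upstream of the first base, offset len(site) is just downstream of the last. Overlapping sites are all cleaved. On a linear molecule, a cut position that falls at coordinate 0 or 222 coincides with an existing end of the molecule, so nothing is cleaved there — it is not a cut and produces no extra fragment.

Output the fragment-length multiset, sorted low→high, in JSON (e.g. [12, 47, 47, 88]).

[3,4,5,5,5,6,6,6,7,7,8,8,8,8,8,9,9,10,10,11,11,12,12,14,14,16]

Scan for sites:
  JekII (AGTGCA, off=1): starts [17, 29, 81, 157, 164, 208, 215] → cuts [18, 30, 82, 158, 165, 209, 216]
  QalIV (CTTAA, off=5): starts [39, 62, 108, 114, 134] → cuts [44, 67, 113, 119, 139]
  FykV (GCGAC, off=3): starts [12, 46, 54, 69, 95, 128, 190] → cuts [15, 49, 57, 72, 98, 131, 193]
  XjeIV (TCAACGA, off=3): starts [1, 87, 101, 141, 170, 181] → cuts [4, 90, 104, 144, 173, 184]

All cut coordinates (distinct, sorted): [4, 15, 18, 30, 44, 49, 57, 67, 72, 82, 90, 98, 104, 113, 119, 131, 139, 144, 158, 165, 173, 184, 193, 209, 216]

Fragment lengths:
  [0,4): 4 bp
  [4,15): 11 bp
  [15,18): 3 bp
  [18,30): 12 bp
  [30,44): 14 bp
  [44,49): 5 bp
  [49,57): 8 bp
  [57,67): 10 bp
  [67,72): 5 bp
  [72,82): 10 bp
  [82,90): 8 bp
  [90,98): 8 bp
  [98,104): 6 bp
  [104,113): 9 bp
  [113,119): 6 bp
  [119,131): 12 bp
  [131,139): 8 bp
  [139,144): 5 bp
  [144,158): 14 bp
  [158,165): 7 bp
  [165,173): 8 bp
  [173,184): 11 bp
  [184,193): 9 bp
  [193,209): 16 bp
  [209,216): 7 bp
  [216,222): 6 bp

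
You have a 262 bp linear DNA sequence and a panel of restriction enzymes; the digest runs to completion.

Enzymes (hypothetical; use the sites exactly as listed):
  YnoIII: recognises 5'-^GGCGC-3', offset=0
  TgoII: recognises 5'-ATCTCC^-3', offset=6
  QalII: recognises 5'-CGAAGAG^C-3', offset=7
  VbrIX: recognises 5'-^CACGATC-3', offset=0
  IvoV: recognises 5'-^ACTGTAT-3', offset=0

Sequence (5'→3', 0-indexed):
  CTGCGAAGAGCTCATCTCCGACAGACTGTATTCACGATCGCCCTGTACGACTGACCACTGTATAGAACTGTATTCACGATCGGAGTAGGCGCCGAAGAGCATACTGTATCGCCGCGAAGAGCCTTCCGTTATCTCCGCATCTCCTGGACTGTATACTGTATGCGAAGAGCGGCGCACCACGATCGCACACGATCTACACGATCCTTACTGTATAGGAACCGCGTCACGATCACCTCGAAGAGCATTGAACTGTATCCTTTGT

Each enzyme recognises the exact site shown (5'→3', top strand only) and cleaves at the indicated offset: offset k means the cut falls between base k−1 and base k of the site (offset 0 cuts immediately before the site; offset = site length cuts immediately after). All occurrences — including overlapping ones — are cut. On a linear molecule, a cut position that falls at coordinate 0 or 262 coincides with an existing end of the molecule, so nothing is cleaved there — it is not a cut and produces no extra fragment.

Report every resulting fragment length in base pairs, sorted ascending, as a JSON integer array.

Per-enzyme occurrences:
  YnoIII (GGCGC, off=0): starts [87, 170] → cuts [87, 170]
  TgoII (ATCTCC, off=6): starts [13, 130, 138] → cuts [19, 136, 144]
  QalII (CGAAGAGC, off=7): starts [3, 92, 114, 162, 235] → cuts [10, 99, 121, 169, 242]
  VbrIX (CACGATC, off=0): starts [32, 74, 177, 187, 196, 224] → cuts [32, 74, 177, 187, 196, 224]
  IvoV (ACTGTAT, off=0): starts [24, 56, 66, 102, 147, 154, 206, 248] → cuts [24, 56, 66, 102, 147, 154, 206, 248]

All cut coordinates (distinct, sorted): [10, 19, 24, 32, 56, 66, 74, 87, 99, 102, 121, 136, 144, 147, 154, 169, 170, 177, 187, 196, 206, 224, 242, 248]

Fragment lengths:
  [0,10): 10 bp
  [10,19): 9 bp
  [19,24): 5 bp
  [24,32): 8 bp
  [32,56): 24 bp
  [56,66): 10 bp
  [66,74): 8 bp
  [74,87): 13 bp
  [87,99): 12 bp
  [99,102): 3 bp
  [102,121): 19 bp
  [121,136): 15 bp
  [136,144): 8 bp
  [144,147): 3 bp
  [147,154): 7 bp
  [154,169): 15 bp
  [169,170): 1 bp
  [170,177): 7 bp
  [177,187): 10 bp
  [187,196): 9 bp
  [196,206): 10 bp
  [206,224): 18 bp
  [224,242): 18 bp
  [242,248): 6 bp
  [248,262): 14 bp

[1,3,3,5,6,7,7,8,8,8,9,9,10,10,10,10,12,13,14,15,15,18,18,19,24]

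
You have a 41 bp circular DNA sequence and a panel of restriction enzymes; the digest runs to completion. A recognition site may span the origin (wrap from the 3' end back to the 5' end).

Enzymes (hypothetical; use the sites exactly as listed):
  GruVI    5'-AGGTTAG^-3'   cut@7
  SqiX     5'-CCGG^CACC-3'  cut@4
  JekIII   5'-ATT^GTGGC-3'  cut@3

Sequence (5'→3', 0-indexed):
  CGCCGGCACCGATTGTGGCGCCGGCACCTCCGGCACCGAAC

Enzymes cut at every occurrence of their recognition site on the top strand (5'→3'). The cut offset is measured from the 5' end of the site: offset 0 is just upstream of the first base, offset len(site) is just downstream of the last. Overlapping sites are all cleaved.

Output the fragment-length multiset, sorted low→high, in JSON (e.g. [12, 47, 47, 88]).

Scan for sites:
  GruVI (AGGTTAG, off=7): no sites
  SqiX (CCGGCACC, off=4): starts [2, 20, 29] → cuts [6, 24, 33]
  JekIII (ATTGTGGC, off=3): starts [11] → cuts [14]

All cut coordinates (distinct, sorted): [6, 14, 24, 33]

Fragment lengths:
  6→14: 8 bp
  14→24: 10 bp
  24→33: 9 bp
  33→6 (wrap): 41-33+6 = 14 bp

[8,9,10,14]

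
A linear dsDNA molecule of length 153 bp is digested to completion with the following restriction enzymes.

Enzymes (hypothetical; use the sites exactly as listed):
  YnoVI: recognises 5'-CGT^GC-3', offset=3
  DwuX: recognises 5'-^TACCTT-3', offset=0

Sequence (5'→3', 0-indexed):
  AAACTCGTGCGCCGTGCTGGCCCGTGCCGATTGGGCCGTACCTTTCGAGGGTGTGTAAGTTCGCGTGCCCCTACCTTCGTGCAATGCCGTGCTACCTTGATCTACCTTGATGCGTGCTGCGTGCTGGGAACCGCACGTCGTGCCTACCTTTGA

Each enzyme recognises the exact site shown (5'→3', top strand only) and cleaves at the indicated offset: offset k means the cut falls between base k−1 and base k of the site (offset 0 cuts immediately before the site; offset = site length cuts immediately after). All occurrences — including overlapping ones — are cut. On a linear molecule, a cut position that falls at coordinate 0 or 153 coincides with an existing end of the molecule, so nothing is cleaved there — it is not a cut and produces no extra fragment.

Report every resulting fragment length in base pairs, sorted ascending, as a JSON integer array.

Scan for sites:
  YnoVI CGTGC/3: at [5, 12, 22, 63, 77, 87, 112, 119, 138] ⇒ [8, 15, 25, 66, 80, 90, 115, 122, 141]
  DwuX TACCTT/0: at [38, 71, 92, 102, 144] ⇒ [38, 71, 92, 102, 144]

All cut coordinates (distinct, sorted): [8, 15, 25, 38, 66, 71, 80, 90, 92, 102, 115, 122, 141, 144]

Fragment lengths:
  [0,8): 8 bp
  [8,15): 7 bp
  [15,25): 10 bp
  [25,38): 13 bp
  [38,66): 28 bp
  [66,71): 5 bp
  [71,80): 9 bp
  [80,90): 10 bp
  [90,92): 2 bp
  [92,102): 10 bp
  [102,115): 13 bp
  [115,122): 7 bp
  [122,141): 19 bp
  [141,144): 3 bp
  [144,153): 9 bp

[2,3,5,7,7,8,9,9,10,10,10,13,13,19,28]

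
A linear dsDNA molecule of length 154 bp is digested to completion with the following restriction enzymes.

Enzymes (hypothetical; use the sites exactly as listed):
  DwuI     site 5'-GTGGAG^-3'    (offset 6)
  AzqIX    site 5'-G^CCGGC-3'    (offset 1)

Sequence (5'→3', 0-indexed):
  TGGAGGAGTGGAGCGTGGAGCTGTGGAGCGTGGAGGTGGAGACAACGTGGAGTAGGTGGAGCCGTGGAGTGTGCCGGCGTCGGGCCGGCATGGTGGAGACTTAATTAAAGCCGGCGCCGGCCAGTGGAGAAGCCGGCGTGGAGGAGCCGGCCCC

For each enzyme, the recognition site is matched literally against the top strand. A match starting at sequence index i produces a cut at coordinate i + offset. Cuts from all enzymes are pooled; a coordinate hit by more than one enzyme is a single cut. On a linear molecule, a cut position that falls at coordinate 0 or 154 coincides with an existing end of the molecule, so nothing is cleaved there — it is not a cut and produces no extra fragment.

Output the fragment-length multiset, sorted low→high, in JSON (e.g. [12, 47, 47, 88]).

Per-enzyme occurrences:
  DwuI (GTGGAG, off=6): starts [7, 14, 22, 29, 35, 46, 55, 63, 92, 123, 137] → cuts [13, 20, 28, 35, 41, 52, 61, 69, 98, 129, 143]
  AzqIX (GCCGGC, off=1): starts [72, 83, 109, 115, 131, 145] → cuts [73, 84, 110, 116, 132, 146]

Pooled cuts: [13, 20, 28, 35, 41, 52, 61, 69, 73, 84, 98, 110, 116, 129, 132, 143, 146]

Fragments:
  [0,13): 13 bp
  [13,20): 7 bp
  [20,28): 8 bp
  [28,35): 7 bp
  [35,41): 6 bp
  [41,52): 11 bp
  [52,61): 9 bp
  [61,69): 8 bp
  [69,73): 4 bp
  [73,84): 11 bp
  [84,98): 14 bp
  [98,110): 12 bp
  [110,116): 6 bp
  [116,129): 13 bp
  [129,132): 3 bp
  [132,143): 11 bp
  [143,146): 3 bp
  [146,154): 8 bp

[3,3,4,6,6,7,7,8,8,8,9,11,11,11,12,13,13,14]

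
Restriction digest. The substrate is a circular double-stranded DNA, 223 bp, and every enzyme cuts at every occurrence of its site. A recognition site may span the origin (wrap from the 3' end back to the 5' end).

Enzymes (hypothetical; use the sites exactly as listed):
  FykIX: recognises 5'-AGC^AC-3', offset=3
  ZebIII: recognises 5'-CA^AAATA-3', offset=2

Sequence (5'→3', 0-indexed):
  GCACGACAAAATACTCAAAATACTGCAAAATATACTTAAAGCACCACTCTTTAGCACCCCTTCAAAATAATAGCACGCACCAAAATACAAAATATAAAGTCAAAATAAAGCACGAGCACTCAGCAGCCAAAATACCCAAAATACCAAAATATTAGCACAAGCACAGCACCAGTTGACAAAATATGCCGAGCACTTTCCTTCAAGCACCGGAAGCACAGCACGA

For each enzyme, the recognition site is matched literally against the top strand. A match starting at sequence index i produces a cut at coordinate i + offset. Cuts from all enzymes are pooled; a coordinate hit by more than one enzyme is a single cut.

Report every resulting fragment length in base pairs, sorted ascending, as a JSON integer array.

[5,5,6,6,6,6,7,8,8,9,9,9,9,9,10,10,10,11,12,13,13,13,14,15]

Per-enzyme occurrences:
  FykIX AGCAC/3: at [39, 52, 71, 108, 114, 153, 159, 164, 188, 202, 211, 216, 222] ⇒ [2, 42, 55, 74, 111, 117, 156, 162, 167, 191, 205, 214, 219]
  ZebIII CAAAATA/2: at [6, 15, 25, 62, 80, 87, 100, 127, 136, 144, 176] ⇒ [8, 17, 27, 64, 82, 89, 102, 129, 138, 146, 178]

Pooled cuts: [2, 8, 17, 27, 42, 55, 64, 74, 82, 89, 102, 111, 117, 129, 138, 146, 156, 162, 167, 178, 191, 205, 214, 219]

Fragments:
  2→8: 6 bp
  8→17: 9 bp
  17→27: 10 bp
  27→42: 15 bp
  42→55: 13 bp
  55→64: 9 bp
  64→74: 10 bp
  74→82: 8 bp
  82→89: 7 bp
  89→102: 13 bp
  102→111: 9 bp
  111→117: 6 bp
  117→129: 12 bp
  129→138: 9 bp
  138→146: 8 bp
  146→156: 10 bp
  156→162: 6 bp
  162→167: 5 bp
  167→178: 11 bp
  178→191: 13 bp
  191→205: 14 bp
  205→214: 9 bp
  214→219: 5 bp
  219→2 (wrap): 223-219+2 = 6 bp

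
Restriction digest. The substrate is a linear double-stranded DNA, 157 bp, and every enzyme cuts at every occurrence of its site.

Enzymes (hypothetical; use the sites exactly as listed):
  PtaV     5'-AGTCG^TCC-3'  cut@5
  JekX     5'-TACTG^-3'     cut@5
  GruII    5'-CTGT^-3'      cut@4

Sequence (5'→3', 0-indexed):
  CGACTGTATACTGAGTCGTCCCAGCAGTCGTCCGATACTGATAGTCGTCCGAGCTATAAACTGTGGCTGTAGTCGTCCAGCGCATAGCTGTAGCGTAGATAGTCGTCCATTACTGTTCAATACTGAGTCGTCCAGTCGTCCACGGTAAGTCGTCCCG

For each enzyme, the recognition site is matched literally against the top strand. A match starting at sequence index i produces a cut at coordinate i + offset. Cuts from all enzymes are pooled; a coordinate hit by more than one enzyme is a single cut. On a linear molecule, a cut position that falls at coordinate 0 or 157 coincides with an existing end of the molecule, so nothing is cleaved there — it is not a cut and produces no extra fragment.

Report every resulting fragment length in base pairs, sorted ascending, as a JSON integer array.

[1,5,5,5,5,6,6,7,7,8,9,10,10,12,14,14,16,17]

Per-enzyme occurrences:
  PtaV (AGTCGTCC, off=5): starts [13, 25, 42, 70, 100, 125, 133, 147] → cuts [18, 30, 47, 75, 105, 130, 138, 152]
  JekX (TACTG, off=5): starts [8, 35, 110, 120] → cuts [13, 40, 115, 125]
  GruII (CTGT, off=4): starts [3, 60, 66, 87, 112] → cuts [7, 64, 70, 91, 116]

All cut coordinates (distinct, sorted): [7, 13, 18, 30, 40, 47, 64, 70, 75, 91, 105, 115, 116, 125, 130, 138, 152]

Fragments:
  [0,7): 7 bp
  [7,13): 6 bp
  [13,18): 5 bp
  [18,30): 12 bp
  [30,40): 10 bp
  [40,47): 7 bp
  [47,64): 17 bp
  [64,70): 6 bp
  [70,75): 5 bp
  [75,91): 16 bp
  [91,105): 14 bp
  [105,115): 10 bp
  [115,116): 1 bp
  [116,125): 9 bp
  [125,130): 5 bp
  [130,138): 8 bp
  [138,152): 14 bp
  [152,157): 5 bp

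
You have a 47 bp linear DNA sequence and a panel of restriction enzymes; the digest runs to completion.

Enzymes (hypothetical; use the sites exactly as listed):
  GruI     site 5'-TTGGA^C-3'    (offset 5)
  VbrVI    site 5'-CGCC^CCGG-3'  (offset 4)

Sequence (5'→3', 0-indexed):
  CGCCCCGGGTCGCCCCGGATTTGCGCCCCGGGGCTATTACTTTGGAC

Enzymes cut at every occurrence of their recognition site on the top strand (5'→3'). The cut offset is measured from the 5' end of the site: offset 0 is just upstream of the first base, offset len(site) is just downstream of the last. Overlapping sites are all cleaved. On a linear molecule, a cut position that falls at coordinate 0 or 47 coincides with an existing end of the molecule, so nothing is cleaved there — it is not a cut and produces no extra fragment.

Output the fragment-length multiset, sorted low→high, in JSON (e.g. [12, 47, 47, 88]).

[1,4,10,13,19]

Per-enzyme occurrences:
  GruI (TTGGAC, off=5): starts [41] → cuts [46]
  VbrVI (CGCCCCGG, off=4): starts [0, 10, 23] → cuts [4, 14, 27]

All cut coordinates (distinct, sorted): [4, 14, 27, 46]

Fragment lengths:
  [0,4): 4 bp
  [4,14): 10 bp
  [14,27): 13 bp
  [27,46): 19 bp
  [46,47): 1 bp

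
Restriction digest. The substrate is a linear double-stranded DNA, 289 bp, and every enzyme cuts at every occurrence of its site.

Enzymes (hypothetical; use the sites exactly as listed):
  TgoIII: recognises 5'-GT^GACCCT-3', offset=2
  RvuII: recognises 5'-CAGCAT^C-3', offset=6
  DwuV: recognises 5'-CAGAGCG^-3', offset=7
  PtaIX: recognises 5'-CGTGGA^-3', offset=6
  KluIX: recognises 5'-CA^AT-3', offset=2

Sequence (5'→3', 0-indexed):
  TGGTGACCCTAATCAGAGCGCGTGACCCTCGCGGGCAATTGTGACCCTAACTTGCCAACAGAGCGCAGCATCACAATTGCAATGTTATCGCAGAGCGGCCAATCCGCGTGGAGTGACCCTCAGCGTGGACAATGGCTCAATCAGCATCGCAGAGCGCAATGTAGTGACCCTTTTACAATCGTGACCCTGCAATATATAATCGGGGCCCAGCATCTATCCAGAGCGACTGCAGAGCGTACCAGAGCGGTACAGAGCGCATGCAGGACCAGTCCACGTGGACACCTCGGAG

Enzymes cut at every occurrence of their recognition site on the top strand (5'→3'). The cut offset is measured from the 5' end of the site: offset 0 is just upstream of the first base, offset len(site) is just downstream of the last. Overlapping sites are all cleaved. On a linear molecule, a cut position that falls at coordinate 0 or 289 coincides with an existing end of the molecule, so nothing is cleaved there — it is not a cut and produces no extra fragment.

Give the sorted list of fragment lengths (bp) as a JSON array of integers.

Scan for sites:
  TgoIII (GTGACCCT, off=2): starts [2, 21, 40, 112, 163, 180] → cuts [4, 23, 42, 114, 165, 182]
  RvuII (CAGCATC, off=6): starts [65, 141, 207] → cuts [71, 147, 213]
  DwuV (CAGAGCG, off=7): starts [13, 58, 90, 149, 218, 229, 239, 249] → cuts [20, 65, 97, 156, 225, 236, 246, 256]
  PtaIX (CGTGGA, off=6): starts [106, 123, 273] → cuts [112, 129, 279]
  KluIX (CAAT, off=2): starts [35, 73, 79, 99, 129, 137, 156, 175, 189] → cuts [37, 75, 81, 101, 131, 139, 158, 177, 191]

All cut coordinates (distinct, sorted): [4, 20, 23, 37, 42, 65, 71, 75, 81, 97, 101, 112, 114, 129, 131, 139, 147, 156, 158, 165, 177, 182, 191, 213, 225, 236, 246, 256, 279]

Fragments:
  [0,4): 4 bp
  [4,20): 16 bp
  [20,23): 3 bp
  [23,37): 14 bp
  [37,42): 5 bp
  [42,65): 23 bp
  [65,71): 6 bp
  [71,75): 4 bp
  [75,81): 6 bp
  [81,97): 16 bp
  [97,101): 4 bp
  [101,112): 11 bp
  [112,114): 2 bp
  [114,129): 15 bp
  [129,131): 2 bp
  [131,139): 8 bp
  [139,147): 8 bp
  [147,156): 9 bp
  [156,158): 2 bp
  [158,165): 7 bp
  [165,177): 12 bp
  [177,182): 5 bp
  [182,191): 9 bp
  [191,213): 22 bp
  [213,225): 12 bp
  [225,236): 11 bp
  [236,246): 10 bp
  [246,256): 10 bp
  [256,279): 23 bp
  [279,289): 10 bp

[2,2,2,3,4,4,4,5,5,6,6,7,8,8,9,9,10,10,10,11,11,12,12,14,15,16,16,22,23,23]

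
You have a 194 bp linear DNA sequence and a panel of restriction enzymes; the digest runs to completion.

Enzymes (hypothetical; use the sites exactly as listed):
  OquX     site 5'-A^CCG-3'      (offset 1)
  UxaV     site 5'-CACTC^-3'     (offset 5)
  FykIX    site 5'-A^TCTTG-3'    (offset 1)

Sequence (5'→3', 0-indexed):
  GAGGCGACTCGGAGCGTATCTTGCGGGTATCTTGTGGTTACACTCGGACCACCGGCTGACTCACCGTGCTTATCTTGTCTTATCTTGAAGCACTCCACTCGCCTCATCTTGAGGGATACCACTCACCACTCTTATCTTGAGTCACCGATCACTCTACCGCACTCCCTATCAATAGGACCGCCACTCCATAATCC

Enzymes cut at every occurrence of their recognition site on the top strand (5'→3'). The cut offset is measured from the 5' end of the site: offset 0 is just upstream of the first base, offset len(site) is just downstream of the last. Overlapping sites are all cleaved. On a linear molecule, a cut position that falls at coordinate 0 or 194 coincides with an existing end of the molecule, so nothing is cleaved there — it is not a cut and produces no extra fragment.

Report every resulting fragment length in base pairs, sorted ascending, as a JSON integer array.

Per-enzyme occurrences:
  OquX (ACCG, off=1): starts [50, 62, 143, 155, 176] → cuts [51, 63, 144, 156, 177]
  UxaV (CACTC, off=5): starts [40, 90, 95, 119, 126, 149, 159, 181] → cuts [45, 95, 100, 124, 131, 154, 164, 186]
  FykIX (ATCTTG, off=1): starts [17, 28, 71, 81, 105, 133] → cuts [18, 29, 72, 82, 106, 134]

Pooled cuts: [18, 29, 45, 51, 63, 72, 82, 95, 100, 106, 124, 131, 134, 144, 154, 156, 164, 177, 186]

Fragments:
  [0,18): 18 bp
  [18,29): 11 bp
  [29,45): 16 bp
  [45,51): 6 bp
  [51,63): 12 bp
  [63,72): 9 bp
  [72,82): 10 bp
  [82,95): 13 bp
  [95,100): 5 bp
  [100,106): 6 bp
  [106,124): 18 bp
  [124,131): 7 bp
  [131,134): 3 bp
  [134,144): 10 bp
  [144,154): 10 bp
  [154,156): 2 bp
  [156,164): 8 bp
  [164,177): 13 bp
  [177,186): 9 bp
  [186,194): 8 bp

[2,3,5,6,6,7,8,8,9,9,10,10,10,11,12,13,13,16,18,18]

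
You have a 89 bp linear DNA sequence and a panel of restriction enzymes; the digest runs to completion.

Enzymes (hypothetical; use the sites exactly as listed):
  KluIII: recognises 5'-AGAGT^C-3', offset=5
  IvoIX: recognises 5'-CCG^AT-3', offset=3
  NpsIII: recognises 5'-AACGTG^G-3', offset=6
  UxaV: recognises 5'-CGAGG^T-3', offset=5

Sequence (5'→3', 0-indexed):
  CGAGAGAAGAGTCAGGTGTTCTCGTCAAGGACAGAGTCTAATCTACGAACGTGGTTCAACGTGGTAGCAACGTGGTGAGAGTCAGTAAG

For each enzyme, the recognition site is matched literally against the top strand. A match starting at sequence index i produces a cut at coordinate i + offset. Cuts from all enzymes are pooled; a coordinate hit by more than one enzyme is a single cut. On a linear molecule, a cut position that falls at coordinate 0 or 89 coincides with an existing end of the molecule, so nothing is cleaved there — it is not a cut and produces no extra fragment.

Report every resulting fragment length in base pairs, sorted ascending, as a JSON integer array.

[7,8,10,11,12,16,25]

Scan for sites:
  KluIII (AGAGTC, off=5): starts [7, 32, 77] → cuts [12, 37, 82]
  IvoIX (CCGAT, off=3): no sites
  NpsIII (AACGTGG, off=6): starts [47, 57, 68] → cuts [53, 63, 74]
  UxaV (CGAGGT, off=5): no sites

All cut coordinates (distinct, sorted): [12, 37, 53, 63, 74, 82]

Fragment lengths:
  [0,12): 12 bp
  [12,37): 25 bp
  [37,53): 16 bp
  [53,63): 10 bp
  [63,74): 11 bp
  [74,82): 8 bp
  [82,89): 7 bp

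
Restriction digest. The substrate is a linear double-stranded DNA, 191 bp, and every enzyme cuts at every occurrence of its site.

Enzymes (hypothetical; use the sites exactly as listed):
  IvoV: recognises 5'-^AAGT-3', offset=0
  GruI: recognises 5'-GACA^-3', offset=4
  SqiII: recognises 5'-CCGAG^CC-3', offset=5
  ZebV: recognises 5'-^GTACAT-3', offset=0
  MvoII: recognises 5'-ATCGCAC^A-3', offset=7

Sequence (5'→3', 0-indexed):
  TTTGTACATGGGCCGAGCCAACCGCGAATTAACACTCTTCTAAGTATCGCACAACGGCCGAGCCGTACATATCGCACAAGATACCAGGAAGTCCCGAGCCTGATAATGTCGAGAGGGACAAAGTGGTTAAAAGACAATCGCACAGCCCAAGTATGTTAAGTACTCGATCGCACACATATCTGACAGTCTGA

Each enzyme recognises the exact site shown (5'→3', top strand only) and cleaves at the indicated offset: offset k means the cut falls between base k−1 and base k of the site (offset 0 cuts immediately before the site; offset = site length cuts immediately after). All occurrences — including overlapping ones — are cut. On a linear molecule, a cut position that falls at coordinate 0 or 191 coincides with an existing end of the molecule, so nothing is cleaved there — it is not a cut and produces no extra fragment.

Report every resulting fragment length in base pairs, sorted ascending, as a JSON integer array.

Scan for sites:
  IvoV AAGT/0: at [41, 88, 120, 148, 157] ⇒ [41, 88, 120, 148, 157]
  GruI GACA/4: at [116, 132, 181] ⇒ [120, 136, 185]
  SqiII CCGAGCC/5: at [12, 57, 93] ⇒ [17, 62, 98]
  ZebV GTACAT/0: at [3, 64] ⇒ [3, 64]
  MvoII ATCGCACA/7: at [45, 70, 136, 166] ⇒ [52, 77, 143, 173]

Pooled cuts: [3, 17, 41, 52, 62, 64, 77, 88, 98, 120, 136, 143, 148, 157, 173, 185]

Fragments:
  [0,3): 3 bp
  [3,17): 14 bp
  [17,41): 24 bp
  [41,52): 11 bp
  [52,62): 10 bp
  [62,64): 2 bp
  [64,77): 13 bp
  [77,88): 11 bp
  [88,98): 10 bp
  [98,120): 22 bp
  [120,136): 16 bp
  [136,143): 7 bp
  [143,148): 5 bp
  [148,157): 9 bp
  [157,173): 16 bp
  [173,185): 12 bp
  [185,191): 6 bp

[2,3,5,6,7,9,10,10,11,11,12,13,14,16,16,22,24]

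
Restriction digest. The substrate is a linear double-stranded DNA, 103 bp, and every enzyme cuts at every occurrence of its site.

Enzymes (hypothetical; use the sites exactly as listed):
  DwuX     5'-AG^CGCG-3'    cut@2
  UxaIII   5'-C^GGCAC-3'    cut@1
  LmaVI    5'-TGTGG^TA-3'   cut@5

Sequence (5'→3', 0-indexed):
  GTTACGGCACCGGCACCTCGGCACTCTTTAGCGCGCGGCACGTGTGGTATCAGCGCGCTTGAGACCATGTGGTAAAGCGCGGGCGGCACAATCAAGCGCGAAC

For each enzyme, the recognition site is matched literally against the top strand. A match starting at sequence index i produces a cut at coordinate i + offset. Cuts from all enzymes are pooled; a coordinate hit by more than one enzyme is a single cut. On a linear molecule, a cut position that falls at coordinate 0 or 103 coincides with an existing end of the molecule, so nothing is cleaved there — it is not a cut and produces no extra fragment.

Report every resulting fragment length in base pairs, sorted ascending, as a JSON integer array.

[5,5,5,6,6,7,7,8,11,12,12,19]

Scan for sites:
  DwuX AGCGCG/2: at [29, 51, 75, 94] ⇒ [31, 53, 77, 96]
  UxaIII CGGCAC/1: at [4, 10, 18, 35, 83] ⇒ [5, 11, 19, 36, 84]
  LmaVI TGTGGTA/5: at [42, 67] ⇒ [47, 72]

Pooled cuts: [5, 11, 19, 31, 36, 47, 53, 72, 77, 84, 96]

Fragment lengths:
  [0,5): 5 bp
  [5,11): 6 bp
  [11,19): 8 bp
  [19,31): 12 bp
  [31,36): 5 bp
  [36,47): 11 bp
  [47,53): 6 bp
  [53,72): 19 bp
  [72,77): 5 bp
  [77,84): 7 bp
  [84,96): 12 bp
  [96,103): 7 bp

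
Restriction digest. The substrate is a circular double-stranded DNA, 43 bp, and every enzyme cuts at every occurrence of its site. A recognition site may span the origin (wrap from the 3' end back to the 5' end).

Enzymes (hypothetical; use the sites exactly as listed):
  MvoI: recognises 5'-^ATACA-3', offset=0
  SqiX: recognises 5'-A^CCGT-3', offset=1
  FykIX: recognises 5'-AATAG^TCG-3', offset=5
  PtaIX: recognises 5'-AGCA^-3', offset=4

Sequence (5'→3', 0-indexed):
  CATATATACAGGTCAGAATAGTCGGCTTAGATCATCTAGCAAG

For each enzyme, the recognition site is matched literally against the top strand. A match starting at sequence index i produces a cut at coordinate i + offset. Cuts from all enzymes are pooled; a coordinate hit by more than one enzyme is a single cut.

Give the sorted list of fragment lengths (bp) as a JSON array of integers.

Scan for sites:
  MvoI ATACA/0: at [5] ⇒ [5]
  SqiX (ACCGT, off=1): no sites
  FykIX AATAGTCG/5: at [16] ⇒ [21]
  PtaIX AGCA/4: at [37, 41] ⇒ [2, 41]

Pooled cuts: [2, 5, 21, 41]

Fragment lengths:
  2→5: 3 bp
  5→21: 16 bp
  21→41: 20 bp
  41→2 (wrap): 43-41+2 = 4 bp

[3,4,16,20]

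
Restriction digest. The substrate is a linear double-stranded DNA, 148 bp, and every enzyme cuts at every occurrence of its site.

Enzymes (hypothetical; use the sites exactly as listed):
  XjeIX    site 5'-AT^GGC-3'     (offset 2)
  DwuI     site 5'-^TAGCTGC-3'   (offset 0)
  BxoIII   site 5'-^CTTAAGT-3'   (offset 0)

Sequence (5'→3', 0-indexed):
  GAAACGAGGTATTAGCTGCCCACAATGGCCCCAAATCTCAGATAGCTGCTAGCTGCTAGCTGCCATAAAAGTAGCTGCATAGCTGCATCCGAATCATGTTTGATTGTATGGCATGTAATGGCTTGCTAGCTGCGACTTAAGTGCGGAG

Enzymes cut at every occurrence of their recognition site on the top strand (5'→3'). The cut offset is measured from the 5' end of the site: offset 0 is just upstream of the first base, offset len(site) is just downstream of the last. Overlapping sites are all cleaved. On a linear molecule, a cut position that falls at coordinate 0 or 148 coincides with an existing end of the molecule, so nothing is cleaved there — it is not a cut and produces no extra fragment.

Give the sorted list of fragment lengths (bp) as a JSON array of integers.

[7,7,7,8,9,10,12,13,14,15,16,30]

Scan for sites:
  XjeIX (ATGGC, off=2): starts [24, 107, 117] → cuts [26, 109, 119]
  DwuI (TAGCTGC, off=0): starts [12, 42, 49, 56, 71, 79, 126] → cuts [12, 42, 49, 56, 71, 79, 126]
  BxoIII (CTTAAGT, off=0): starts [135] → cuts [135]

Pooled cuts: [12, 26, 42, 49, 56, 71, 79, 109, 119, 126, 135]

Fragment lengths:
  [0,12): 12 bp
  [12,26): 14 bp
  [26,42): 16 bp
  [42,49): 7 bp
  [49,56): 7 bp
  [56,71): 15 bp
  [71,79): 8 bp
  [79,109): 30 bp
  [109,119): 10 bp
  [119,126): 7 bp
  [126,135): 9 bp
  [135,148): 13 bp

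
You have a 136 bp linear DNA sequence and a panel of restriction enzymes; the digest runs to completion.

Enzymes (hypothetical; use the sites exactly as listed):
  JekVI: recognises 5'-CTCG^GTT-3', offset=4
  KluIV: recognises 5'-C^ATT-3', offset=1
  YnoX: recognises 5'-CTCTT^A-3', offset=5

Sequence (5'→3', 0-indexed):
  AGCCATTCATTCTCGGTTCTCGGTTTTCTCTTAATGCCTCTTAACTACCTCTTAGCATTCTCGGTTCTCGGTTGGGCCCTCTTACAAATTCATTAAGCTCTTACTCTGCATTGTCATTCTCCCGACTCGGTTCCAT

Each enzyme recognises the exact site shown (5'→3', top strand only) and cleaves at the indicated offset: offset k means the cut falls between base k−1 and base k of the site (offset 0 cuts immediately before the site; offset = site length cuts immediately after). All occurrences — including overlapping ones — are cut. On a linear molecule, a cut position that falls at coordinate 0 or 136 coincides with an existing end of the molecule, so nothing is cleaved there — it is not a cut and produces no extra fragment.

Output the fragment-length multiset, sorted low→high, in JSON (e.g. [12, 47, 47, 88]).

Scan for sites:
  JekVI (CTCGGTT, off=4): starts [11, 18, 59, 66, 125] → cuts [15, 22, 63, 70, 129]
  KluIV (CATT, off=1): starts [3, 7, 55, 90, 108, 114] → cuts [4, 8, 56, 91, 109, 115]
  YnoX (CTCTTA, off=5): starts [27, 37, 48, 78, 97] → cuts [32, 42, 53, 83, 102]

All cut coordinates (distinct, sorted): [4, 8, 15, 22, 32, 42, 53, 56, 63, 70, 83, 91, 102, 109, 115, 129]

Fragments:
  [0,4): 4 bp
  [4,8): 4 bp
  [8,15): 7 bp
  [15,22): 7 bp
  [22,32): 10 bp
  [32,42): 10 bp
  [42,53): 11 bp
  [53,56): 3 bp
  [56,63): 7 bp
  [63,70): 7 bp
  [70,83): 13 bp
  [83,91): 8 bp
  [91,102): 11 bp
  [102,109): 7 bp
  [109,115): 6 bp
  [115,129): 14 bp
  [129,136): 7 bp

[3,4,4,6,7,7,7,7,7,7,8,10,10,11,11,13,14]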